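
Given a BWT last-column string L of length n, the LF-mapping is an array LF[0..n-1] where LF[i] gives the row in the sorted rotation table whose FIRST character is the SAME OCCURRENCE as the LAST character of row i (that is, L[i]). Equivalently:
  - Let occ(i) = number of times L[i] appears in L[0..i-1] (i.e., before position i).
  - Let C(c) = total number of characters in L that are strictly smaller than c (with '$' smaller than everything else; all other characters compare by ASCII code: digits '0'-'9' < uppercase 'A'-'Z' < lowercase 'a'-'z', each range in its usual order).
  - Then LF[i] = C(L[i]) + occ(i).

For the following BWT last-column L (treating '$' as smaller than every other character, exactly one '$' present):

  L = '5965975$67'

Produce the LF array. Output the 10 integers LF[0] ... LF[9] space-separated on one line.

Answer: 1 8 4 2 9 6 3 0 5 7

Derivation:
Char counts: '$':1, '5':3, '6':2, '7':2, '9':2
C (first-col start): C('$')=0, C('5')=1, C('6')=4, C('7')=6, C('9')=8
L[0]='5': occ=0, LF[0]=C('5')+0=1+0=1
L[1]='9': occ=0, LF[1]=C('9')+0=8+0=8
L[2]='6': occ=0, LF[2]=C('6')+0=4+0=4
L[3]='5': occ=1, LF[3]=C('5')+1=1+1=2
L[4]='9': occ=1, LF[4]=C('9')+1=8+1=9
L[5]='7': occ=0, LF[5]=C('7')+0=6+0=6
L[6]='5': occ=2, LF[6]=C('5')+2=1+2=3
L[7]='$': occ=0, LF[7]=C('$')+0=0+0=0
L[8]='6': occ=1, LF[8]=C('6')+1=4+1=5
L[9]='7': occ=1, LF[9]=C('7')+1=6+1=7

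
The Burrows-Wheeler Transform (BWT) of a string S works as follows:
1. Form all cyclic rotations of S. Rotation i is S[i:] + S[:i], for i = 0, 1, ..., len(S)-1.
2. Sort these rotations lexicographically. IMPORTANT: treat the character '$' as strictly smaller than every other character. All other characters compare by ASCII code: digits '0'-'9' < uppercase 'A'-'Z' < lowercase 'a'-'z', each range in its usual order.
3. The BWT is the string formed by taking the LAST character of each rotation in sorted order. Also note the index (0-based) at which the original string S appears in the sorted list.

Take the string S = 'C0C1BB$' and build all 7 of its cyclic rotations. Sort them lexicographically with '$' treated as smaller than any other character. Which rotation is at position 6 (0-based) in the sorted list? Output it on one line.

All 7 rotations (rotation i = S[i:]+S[:i]):
  rot[0] = C0C1BB$
  rot[1] = 0C1BB$C
  rot[2] = C1BB$C0
  rot[3] = 1BB$C0C
  rot[4] = BB$C0C1
  rot[5] = B$C0C1B
  rot[6] = $C0C1BB
Sorted (with $ < everything):
  sorted[0] = $C0C1BB
  sorted[1] = 0C1BB$C
  sorted[2] = 1BB$C0C
  sorted[3] = B$C0C1B
  sorted[4] = BB$C0C1
  sorted[5] = C0C1BB$
  sorted[6] = C1BB$C0
sorted[6] = C1BB$C0

Answer: C1BB$C0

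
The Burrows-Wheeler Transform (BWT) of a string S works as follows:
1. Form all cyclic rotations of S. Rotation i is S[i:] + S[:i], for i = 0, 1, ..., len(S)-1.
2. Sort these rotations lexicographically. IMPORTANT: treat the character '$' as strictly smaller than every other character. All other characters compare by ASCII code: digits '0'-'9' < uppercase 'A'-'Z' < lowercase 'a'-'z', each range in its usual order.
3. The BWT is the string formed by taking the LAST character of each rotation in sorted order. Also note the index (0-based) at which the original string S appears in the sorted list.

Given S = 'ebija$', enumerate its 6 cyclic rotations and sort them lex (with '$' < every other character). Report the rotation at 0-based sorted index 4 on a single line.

All 6 rotations (rotation i = S[i:]+S[:i]):
  rot[0] = ebija$
  rot[1] = bija$e
  rot[2] = ija$eb
  rot[3] = ja$ebi
  rot[4] = a$ebij
  rot[5] = $ebija
Sorted (with $ < everything):
  sorted[0] = $ebija
  sorted[1] = a$ebij
  sorted[2] = bija$e
  sorted[3] = ebija$
  sorted[4] = ija$eb
  sorted[5] = ja$ebi
sorted[4] = ija$eb

Answer: ija$eb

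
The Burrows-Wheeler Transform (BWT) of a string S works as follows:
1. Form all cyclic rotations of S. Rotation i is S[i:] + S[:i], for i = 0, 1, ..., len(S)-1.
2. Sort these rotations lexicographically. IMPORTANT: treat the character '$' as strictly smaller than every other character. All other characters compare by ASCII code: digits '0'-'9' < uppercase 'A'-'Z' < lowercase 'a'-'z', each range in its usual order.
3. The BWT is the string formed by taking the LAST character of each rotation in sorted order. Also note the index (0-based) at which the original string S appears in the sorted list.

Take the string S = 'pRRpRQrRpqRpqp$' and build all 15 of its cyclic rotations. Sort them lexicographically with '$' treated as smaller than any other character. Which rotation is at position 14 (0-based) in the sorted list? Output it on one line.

All 15 rotations (rotation i = S[i:]+S[:i]):
  rot[0] = pRRpRQrRpqRpqp$
  rot[1] = RRpRQrRpqRpqp$p
  rot[2] = RpRQrRpqRpqp$pR
  rot[3] = pRQrRpqRpqp$pRR
  rot[4] = RQrRpqRpqp$pRRp
  rot[5] = QrRpqRpqp$pRRpR
  rot[6] = rRpqRpqp$pRRpRQ
  rot[7] = RpqRpqp$pRRpRQr
  rot[8] = pqRpqp$pRRpRQrR
  rot[9] = qRpqp$pRRpRQrRp
  rot[10] = Rpqp$pRRpRQrRpq
  rot[11] = pqp$pRRpRQrRpqR
  rot[12] = qp$pRRpRQrRpqRp
  rot[13] = p$pRRpRQrRpqRpq
  rot[14] = $pRRpRQrRpqRpqp
Sorted (with $ < everything):
  sorted[0] = $pRRpRQrRpqRpqp
  sorted[1] = QrRpqRpqp$pRRpR
  sorted[2] = RQrRpqRpqp$pRRp
  sorted[3] = RRpRQrRpqRpqp$p
  sorted[4] = RpRQrRpqRpqp$pR
  sorted[5] = RpqRpqp$pRRpRQr
  sorted[6] = Rpqp$pRRpRQrRpq
  sorted[7] = p$pRRpRQrRpqRpq
  sorted[8] = pRQrRpqRpqp$pRR
  sorted[9] = pRRpRQrRpqRpqp$
  sorted[10] = pqRpqp$pRRpRQrR
  sorted[11] = pqp$pRRpRQrRpqR
  sorted[12] = qRpqp$pRRpRQrRp
  sorted[13] = qp$pRRpRQrRpqRp
  sorted[14] = rRpqRpqp$pRRpRQ
sorted[14] = rRpqRpqp$pRRpRQ

Answer: rRpqRpqp$pRRpRQ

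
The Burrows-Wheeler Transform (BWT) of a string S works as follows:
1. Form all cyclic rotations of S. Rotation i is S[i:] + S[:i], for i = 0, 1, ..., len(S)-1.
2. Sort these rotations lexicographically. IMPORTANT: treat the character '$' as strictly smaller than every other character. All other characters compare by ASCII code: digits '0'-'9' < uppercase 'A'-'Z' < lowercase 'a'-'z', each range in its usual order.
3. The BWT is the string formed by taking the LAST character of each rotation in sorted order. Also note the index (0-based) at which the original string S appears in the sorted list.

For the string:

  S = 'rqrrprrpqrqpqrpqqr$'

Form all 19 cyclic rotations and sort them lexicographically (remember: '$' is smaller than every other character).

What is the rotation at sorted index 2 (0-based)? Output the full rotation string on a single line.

All 19 rotations (rotation i = S[i:]+S[:i]):
  rot[0] = rqrrprrpqrqpqrpqqr$
  rot[1] = qrrprrpqrqpqrpqqr$r
  rot[2] = rrprrpqrqpqrpqqr$rq
  rot[3] = rprrpqrqpqrpqqr$rqr
  rot[4] = prrpqrqpqrpqqr$rqrr
  rot[5] = rrpqrqpqrpqqr$rqrrp
  rot[6] = rpqrqpqrpqqr$rqrrpr
  rot[7] = pqrqpqrpqqr$rqrrprr
  rot[8] = qrqpqrpqqr$rqrrprrp
  rot[9] = rqpqrpqqr$rqrrprrpq
  rot[10] = qpqrpqqr$rqrrprrpqr
  rot[11] = pqrpqqr$rqrrprrpqrq
  rot[12] = qrpqqr$rqrrprrpqrqp
  rot[13] = rpqqr$rqrrprrpqrqpq
  rot[14] = pqqr$rqrrprrpqrqpqr
  rot[15] = qqr$rqrrprrpqrqpqrp
  rot[16] = qr$rqrrprrpqrqpqrpq
  rot[17] = r$rqrrprrpqrqpqrpqq
  rot[18] = $rqrrprrpqrqpqrpqqr
Sorted (with $ < everything):
  sorted[0] = $rqrrprrpqrqpqrpqqr
  sorted[1] = pqqr$rqrrprrpqrqpqr
  sorted[2] = pqrpqqr$rqrrprrpqrq
  sorted[3] = pqrqpqrpqqr$rqrrprr
  sorted[4] = prrpqrqpqrpqqr$rqrr
  sorted[5] = qpqrpqqr$rqrrprrpqr
  sorted[6] = qqr$rqrrprrpqrqpqrp
  sorted[7] = qr$rqrrprrpqrqpqrpq
  sorted[8] = qrpqqr$rqrrprrpqrqp
  sorted[9] = qrqpqrpqqr$rqrrprrp
  sorted[10] = qrrprrpqrqpqrpqqr$r
  sorted[11] = r$rqrrprrpqrqpqrpqq
  sorted[12] = rpqqr$rqrrprrpqrqpq
  sorted[13] = rpqrqpqrpqqr$rqrrpr
  sorted[14] = rprrpqrqpqrpqqr$rqr
  sorted[15] = rqpqrpqqr$rqrrprrpq
  sorted[16] = rqrrprrpqrqpqrpqqr$
  sorted[17] = rrpqrqpqrpqqr$rqrrp
  sorted[18] = rrprrpqrqpqrpqqr$rq
sorted[2] = pqrpqqr$rqrrprrpqrq

Answer: pqrpqqr$rqrrprrpqrq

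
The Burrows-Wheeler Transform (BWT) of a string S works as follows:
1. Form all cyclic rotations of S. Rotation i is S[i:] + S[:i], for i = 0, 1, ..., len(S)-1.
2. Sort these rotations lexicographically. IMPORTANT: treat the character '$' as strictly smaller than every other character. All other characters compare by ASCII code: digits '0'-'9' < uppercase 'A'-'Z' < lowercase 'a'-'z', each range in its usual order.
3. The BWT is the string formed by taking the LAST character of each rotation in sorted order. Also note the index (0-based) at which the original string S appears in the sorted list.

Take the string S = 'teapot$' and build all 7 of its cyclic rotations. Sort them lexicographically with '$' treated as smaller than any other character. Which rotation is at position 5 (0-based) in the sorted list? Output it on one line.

Answer: t$teapo

Derivation:
All 7 rotations (rotation i = S[i:]+S[:i]):
  rot[0] = teapot$
  rot[1] = eapot$t
  rot[2] = apot$te
  rot[3] = pot$tea
  rot[4] = ot$teap
  rot[5] = t$teapo
  rot[6] = $teapot
Sorted (with $ < everything):
  sorted[0] = $teapot
  sorted[1] = apot$te
  sorted[2] = eapot$t
  sorted[3] = ot$teap
  sorted[4] = pot$tea
  sorted[5] = t$teapo
  sorted[6] = teapot$
sorted[5] = t$teapo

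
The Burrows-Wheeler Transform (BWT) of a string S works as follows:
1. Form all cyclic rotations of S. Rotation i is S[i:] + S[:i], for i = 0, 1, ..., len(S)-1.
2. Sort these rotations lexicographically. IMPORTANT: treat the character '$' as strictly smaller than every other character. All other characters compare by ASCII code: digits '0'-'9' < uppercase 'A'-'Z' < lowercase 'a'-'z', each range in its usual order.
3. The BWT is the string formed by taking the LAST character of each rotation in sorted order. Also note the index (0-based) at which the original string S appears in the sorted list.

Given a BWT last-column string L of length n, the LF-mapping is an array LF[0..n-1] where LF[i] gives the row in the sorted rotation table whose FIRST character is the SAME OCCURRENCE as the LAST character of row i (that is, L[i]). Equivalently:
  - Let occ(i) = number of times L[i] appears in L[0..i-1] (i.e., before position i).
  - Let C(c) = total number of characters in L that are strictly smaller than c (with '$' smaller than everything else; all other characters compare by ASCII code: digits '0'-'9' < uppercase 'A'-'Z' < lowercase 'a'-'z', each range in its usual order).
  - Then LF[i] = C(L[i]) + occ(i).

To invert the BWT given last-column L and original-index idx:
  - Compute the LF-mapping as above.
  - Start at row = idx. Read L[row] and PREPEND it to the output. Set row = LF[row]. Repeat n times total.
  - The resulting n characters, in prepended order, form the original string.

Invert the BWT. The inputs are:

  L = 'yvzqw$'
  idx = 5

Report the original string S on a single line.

LF mapping: 4 2 5 1 3 0
Walk LF starting at row 5, prepending L[row]:
  step 1: row=5, L[5]='$', prepend. Next row=LF[5]=0
  step 2: row=0, L[0]='y', prepend. Next row=LF[0]=4
  step 3: row=4, L[4]='w', prepend. Next row=LF[4]=3
  step 4: row=3, L[3]='q', prepend. Next row=LF[3]=1
  step 5: row=1, L[1]='v', prepend. Next row=LF[1]=2
  step 6: row=2, L[2]='z', prepend. Next row=LF[2]=5
Reversed output: zvqwy$

Answer: zvqwy$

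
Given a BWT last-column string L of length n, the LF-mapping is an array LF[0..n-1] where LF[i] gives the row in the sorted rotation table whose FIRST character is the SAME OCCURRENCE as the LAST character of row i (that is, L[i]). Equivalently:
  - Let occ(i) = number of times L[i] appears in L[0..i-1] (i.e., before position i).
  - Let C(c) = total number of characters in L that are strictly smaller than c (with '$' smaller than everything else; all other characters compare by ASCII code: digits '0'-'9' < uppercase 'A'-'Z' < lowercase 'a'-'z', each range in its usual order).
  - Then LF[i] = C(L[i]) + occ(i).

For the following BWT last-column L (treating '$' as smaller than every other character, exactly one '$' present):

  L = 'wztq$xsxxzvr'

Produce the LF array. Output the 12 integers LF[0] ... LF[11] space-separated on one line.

Answer: 6 10 4 1 0 7 3 8 9 11 5 2

Derivation:
Char counts: '$':1, 'q':1, 'r':1, 's':1, 't':1, 'v':1, 'w':1, 'x':3, 'z':2
C (first-col start): C('$')=0, C('q')=1, C('r')=2, C('s')=3, C('t')=4, C('v')=5, C('w')=6, C('x')=7, C('z')=10
L[0]='w': occ=0, LF[0]=C('w')+0=6+0=6
L[1]='z': occ=0, LF[1]=C('z')+0=10+0=10
L[2]='t': occ=0, LF[2]=C('t')+0=4+0=4
L[3]='q': occ=0, LF[3]=C('q')+0=1+0=1
L[4]='$': occ=0, LF[4]=C('$')+0=0+0=0
L[5]='x': occ=0, LF[5]=C('x')+0=7+0=7
L[6]='s': occ=0, LF[6]=C('s')+0=3+0=3
L[7]='x': occ=1, LF[7]=C('x')+1=7+1=8
L[8]='x': occ=2, LF[8]=C('x')+2=7+2=9
L[9]='z': occ=1, LF[9]=C('z')+1=10+1=11
L[10]='v': occ=0, LF[10]=C('v')+0=5+0=5
L[11]='r': occ=0, LF[11]=C('r')+0=2+0=2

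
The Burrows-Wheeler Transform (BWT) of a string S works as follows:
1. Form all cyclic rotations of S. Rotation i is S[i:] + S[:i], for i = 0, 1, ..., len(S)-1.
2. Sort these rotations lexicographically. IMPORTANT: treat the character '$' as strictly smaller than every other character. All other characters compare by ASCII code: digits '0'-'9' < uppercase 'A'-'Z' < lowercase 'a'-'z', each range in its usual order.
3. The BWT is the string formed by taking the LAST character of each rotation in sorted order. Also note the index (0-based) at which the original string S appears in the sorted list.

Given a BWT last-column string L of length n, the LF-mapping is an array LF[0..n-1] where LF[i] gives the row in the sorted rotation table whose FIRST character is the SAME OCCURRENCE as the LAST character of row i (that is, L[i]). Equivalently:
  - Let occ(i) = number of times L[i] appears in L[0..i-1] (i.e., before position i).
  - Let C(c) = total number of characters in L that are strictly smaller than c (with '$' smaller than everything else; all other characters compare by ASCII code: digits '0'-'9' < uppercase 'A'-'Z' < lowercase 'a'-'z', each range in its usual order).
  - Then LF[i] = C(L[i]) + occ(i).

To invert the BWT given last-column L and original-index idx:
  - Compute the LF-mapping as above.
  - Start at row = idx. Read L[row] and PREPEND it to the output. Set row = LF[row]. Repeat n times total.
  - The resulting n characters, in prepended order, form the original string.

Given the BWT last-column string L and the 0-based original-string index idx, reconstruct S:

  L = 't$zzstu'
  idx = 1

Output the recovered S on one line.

LF mapping: 2 0 5 6 1 3 4
Walk LF starting at row 1, prepending L[row]:
  step 1: row=1, L[1]='$', prepend. Next row=LF[1]=0
  step 2: row=0, L[0]='t', prepend. Next row=LF[0]=2
  step 3: row=2, L[2]='z', prepend. Next row=LF[2]=5
  step 4: row=5, L[5]='t', prepend. Next row=LF[5]=3
  step 5: row=3, L[3]='z', prepend. Next row=LF[3]=6
  step 6: row=6, L[6]='u', prepend. Next row=LF[6]=4
  step 7: row=4, L[4]='s', prepend. Next row=LF[4]=1
Reversed output: suztzt$

Answer: suztzt$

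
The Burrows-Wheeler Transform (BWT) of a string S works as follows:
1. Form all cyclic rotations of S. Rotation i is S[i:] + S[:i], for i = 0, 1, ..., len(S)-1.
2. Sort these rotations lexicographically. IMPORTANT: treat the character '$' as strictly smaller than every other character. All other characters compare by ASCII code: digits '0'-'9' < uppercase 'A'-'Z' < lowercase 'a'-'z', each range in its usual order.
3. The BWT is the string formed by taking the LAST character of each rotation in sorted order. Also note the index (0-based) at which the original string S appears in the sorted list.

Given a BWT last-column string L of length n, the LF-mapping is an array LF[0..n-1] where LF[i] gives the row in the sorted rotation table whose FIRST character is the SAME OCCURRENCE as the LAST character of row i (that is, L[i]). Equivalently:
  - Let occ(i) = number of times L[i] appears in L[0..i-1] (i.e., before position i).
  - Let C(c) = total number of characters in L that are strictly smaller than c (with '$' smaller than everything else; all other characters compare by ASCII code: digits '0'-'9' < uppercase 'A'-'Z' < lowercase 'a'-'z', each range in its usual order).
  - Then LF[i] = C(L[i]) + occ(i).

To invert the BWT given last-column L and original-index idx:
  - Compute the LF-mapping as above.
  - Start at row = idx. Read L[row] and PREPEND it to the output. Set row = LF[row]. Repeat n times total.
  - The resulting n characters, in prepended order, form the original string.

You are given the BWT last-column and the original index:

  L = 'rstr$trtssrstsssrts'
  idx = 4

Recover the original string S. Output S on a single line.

LF mapping: 1 6 14 2 0 15 3 16 7 8 4 9 17 10 11 12 5 18 13
Walk LF starting at row 4, prepending L[row]:
  step 1: row=4, L[4]='$', prepend. Next row=LF[4]=0
  step 2: row=0, L[0]='r', prepend. Next row=LF[0]=1
  step 3: row=1, L[1]='s', prepend. Next row=LF[1]=6
  step 4: row=6, L[6]='r', prepend. Next row=LF[6]=3
  step 5: row=3, L[3]='r', prepend. Next row=LF[3]=2
  step 6: row=2, L[2]='t', prepend. Next row=LF[2]=14
  step 7: row=14, L[14]='s', prepend. Next row=LF[14]=11
  step 8: row=11, L[11]='s', prepend. Next row=LF[11]=9
  step 9: row=9, L[9]='s', prepend. Next row=LF[9]=8
  step 10: row=8, L[8]='s', prepend. Next row=LF[8]=7
  step 11: row=7, L[7]='t', prepend. Next row=LF[7]=16
  step 12: row=16, L[16]='r', prepend. Next row=LF[16]=5
  step 13: row=5, L[5]='t', prepend. Next row=LF[5]=15
  step 14: row=15, L[15]='s', prepend. Next row=LF[15]=12
  step 15: row=12, L[12]='t', prepend. Next row=LF[12]=17
  step 16: row=17, L[17]='t', prepend. Next row=LF[17]=18
  step 17: row=18, L[18]='s', prepend. Next row=LF[18]=13
  step 18: row=13, L[13]='s', prepend. Next row=LF[13]=10
  step 19: row=10, L[10]='r', prepend. Next row=LF[10]=4
Reversed output: rssttstrtsssstrrsr$

Answer: rssttstrtsssstrrsr$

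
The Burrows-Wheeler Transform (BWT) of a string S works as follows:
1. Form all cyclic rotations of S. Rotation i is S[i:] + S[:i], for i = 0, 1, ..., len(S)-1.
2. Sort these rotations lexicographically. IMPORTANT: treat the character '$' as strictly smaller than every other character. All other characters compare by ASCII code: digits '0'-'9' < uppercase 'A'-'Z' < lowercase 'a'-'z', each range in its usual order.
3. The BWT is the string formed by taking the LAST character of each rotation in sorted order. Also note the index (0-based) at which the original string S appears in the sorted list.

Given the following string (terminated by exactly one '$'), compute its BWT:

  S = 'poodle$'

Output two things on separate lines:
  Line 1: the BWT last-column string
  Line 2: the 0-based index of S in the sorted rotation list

Answer: eoldop$
6

Derivation:
All 7 rotations (rotation i = S[i:]+S[:i]):
  rot[0] = poodle$
  rot[1] = oodle$p
  rot[2] = odle$po
  rot[3] = dle$poo
  rot[4] = le$pood
  rot[5] = e$poodl
  rot[6] = $poodle
Sorted (with $ < everything):
  sorted[0] = $poodle  (last char: 'e')
  sorted[1] = dle$poo  (last char: 'o')
  sorted[2] = e$poodl  (last char: 'l')
  sorted[3] = le$pood  (last char: 'd')
  sorted[4] = odle$po  (last char: 'o')
  sorted[5] = oodle$p  (last char: 'p')
  sorted[6] = poodle$  (last char: '$')
Last column: eoldop$
Original string S is at sorted index 6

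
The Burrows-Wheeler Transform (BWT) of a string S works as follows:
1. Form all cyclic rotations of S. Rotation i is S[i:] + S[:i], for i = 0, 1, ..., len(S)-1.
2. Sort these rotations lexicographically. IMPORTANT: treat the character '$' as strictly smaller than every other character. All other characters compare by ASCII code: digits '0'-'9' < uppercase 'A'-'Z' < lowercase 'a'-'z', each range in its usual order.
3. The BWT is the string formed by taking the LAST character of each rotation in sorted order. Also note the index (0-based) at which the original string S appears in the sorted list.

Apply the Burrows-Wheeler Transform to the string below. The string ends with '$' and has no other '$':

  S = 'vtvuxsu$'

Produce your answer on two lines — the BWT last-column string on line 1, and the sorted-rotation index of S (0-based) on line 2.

All 8 rotations (rotation i = S[i:]+S[:i]):
  rot[0] = vtvuxsu$
  rot[1] = tvuxsu$v
  rot[2] = vuxsu$vt
  rot[3] = uxsu$vtv
  rot[4] = xsu$vtvu
  rot[5] = su$vtvux
  rot[6] = u$vtvuxs
  rot[7] = $vtvuxsu
Sorted (with $ < everything):
  sorted[0] = $vtvuxsu  (last char: 'u')
  sorted[1] = su$vtvux  (last char: 'x')
  sorted[2] = tvuxsu$v  (last char: 'v')
  sorted[3] = u$vtvuxs  (last char: 's')
  sorted[4] = uxsu$vtv  (last char: 'v')
  sorted[5] = vtvuxsu$  (last char: '$')
  sorted[6] = vuxsu$vt  (last char: 't')
  sorted[7] = xsu$vtvu  (last char: 'u')
Last column: uxvsv$tu
Original string S is at sorted index 5

Answer: uxvsv$tu
5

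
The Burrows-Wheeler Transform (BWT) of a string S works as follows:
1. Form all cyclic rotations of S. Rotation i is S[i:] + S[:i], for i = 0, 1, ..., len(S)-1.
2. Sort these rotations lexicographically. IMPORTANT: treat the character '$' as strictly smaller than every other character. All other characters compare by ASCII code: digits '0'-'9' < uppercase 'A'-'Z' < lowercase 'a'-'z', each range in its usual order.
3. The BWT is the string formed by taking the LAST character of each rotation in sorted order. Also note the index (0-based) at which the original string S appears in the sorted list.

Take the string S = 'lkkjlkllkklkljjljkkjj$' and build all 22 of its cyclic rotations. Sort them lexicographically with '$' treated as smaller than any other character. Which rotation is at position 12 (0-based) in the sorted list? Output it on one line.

Answer: kljjljkkjj$lkkjlkllkkl

Derivation:
All 22 rotations (rotation i = S[i:]+S[:i]):
  rot[0] = lkkjlkllkklkljjljkkjj$
  rot[1] = kkjlkllkklkljjljkkjj$l
  rot[2] = kjlkllkklkljjljkkjj$lk
  rot[3] = jlkllkklkljjljkkjj$lkk
  rot[4] = lkllkklkljjljkkjj$lkkj
  rot[5] = kllkklkljjljkkjj$lkkjl
  rot[6] = llkklkljjljkkjj$lkkjlk
  rot[7] = lkklkljjljkkjj$lkkjlkl
  rot[8] = kklkljjljkkjj$lkkjlkll
  rot[9] = klkljjljkkjj$lkkjlkllk
  rot[10] = lkljjljkkjj$lkkjlkllkk
  rot[11] = kljjljkkjj$lkkjlkllkkl
  rot[12] = ljjljkkjj$lkkjlkllkklk
  rot[13] = jjljkkjj$lkkjlkllkklkl
  rot[14] = jljkkjj$lkkjlkllkklklj
  rot[15] = ljkkjj$lkkjlkllkklkljj
  rot[16] = jkkjj$lkkjlkllkklkljjl
  rot[17] = kkjj$lkkjlkllkklkljjlj
  rot[18] = kjj$lkkjlkllkklkljjljk
  rot[19] = jj$lkkjlkllkklkljjljkk
  rot[20] = j$lkkjlkllkklkljjljkkj
  rot[21] = $lkkjlkllkklkljjljkkjj
Sorted (with $ < everything):
  sorted[0] = $lkkjlkllkklkljjljkkjj
  sorted[1] = j$lkkjlkllkklkljjljkkj
  sorted[2] = jj$lkkjlkllkklkljjljkk
  sorted[3] = jjljkkjj$lkkjlkllkklkl
  sorted[4] = jkkjj$lkkjlkllkklkljjl
  sorted[5] = jljkkjj$lkkjlkllkklklj
  sorted[6] = jlkllkklkljjljkkjj$lkk
  sorted[7] = kjj$lkkjlkllkklkljjljk
  sorted[8] = kjlkllkklkljjljkkjj$lk
  sorted[9] = kkjj$lkkjlkllkklkljjlj
  sorted[10] = kkjlkllkklkljjljkkjj$l
  sorted[11] = kklkljjljkkjj$lkkjlkll
  sorted[12] = kljjljkkjj$lkkjlkllkkl
  sorted[13] = klkljjljkkjj$lkkjlkllk
  sorted[14] = kllkklkljjljkkjj$lkkjl
  sorted[15] = ljjljkkjj$lkkjlkllkklk
  sorted[16] = ljkkjj$lkkjlkllkklkljj
  sorted[17] = lkkjlkllkklkljjljkkjj$
  sorted[18] = lkklkljjljkkjj$lkkjlkl
  sorted[19] = lkljjljkkjj$lkkjlkllkk
  sorted[20] = lkllkklkljjljkkjj$lkkj
  sorted[21] = llkklkljjljkkjj$lkkjlk
sorted[12] = kljjljkkjj$lkkjlkllkkl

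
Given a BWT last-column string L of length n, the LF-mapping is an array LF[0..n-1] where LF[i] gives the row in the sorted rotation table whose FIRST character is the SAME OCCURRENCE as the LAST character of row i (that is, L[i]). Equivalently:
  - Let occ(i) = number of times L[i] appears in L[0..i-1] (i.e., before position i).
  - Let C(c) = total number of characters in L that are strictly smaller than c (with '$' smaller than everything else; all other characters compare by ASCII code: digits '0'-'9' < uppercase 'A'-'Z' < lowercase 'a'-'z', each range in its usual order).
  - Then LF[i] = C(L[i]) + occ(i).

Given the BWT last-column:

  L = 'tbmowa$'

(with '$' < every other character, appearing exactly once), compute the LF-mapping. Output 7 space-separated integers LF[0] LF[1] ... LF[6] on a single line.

Char counts: '$':1, 'a':1, 'b':1, 'm':1, 'o':1, 't':1, 'w':1
C (first-col start): C('$')=0, C('a')=1, C('b')=2, C('m')=3, C('o')=4, C('t')=5, C('w')=6
L[0]='t': occ=0, LF[0]=C('t')+0=5+0=5
L[1]='b': occ=0, LF[1]=C('b')+0=2+0=2
L[2]='m': occ=0, LF[2]=C('m')+0=3+0=3
L[3]='o': occ=0, LF[3]=C('o')+0=4+0=4
L[4]='w': occ=0, LF[4]=C('w')+0=6+0=6
L[5]='a': occ=0, LF[5]=C('a')+0=1+0=1
L[6]='$': occ=0, LF[6]=C('$')+0=0+0=0

Answer: 5 2 3 4 6 1 0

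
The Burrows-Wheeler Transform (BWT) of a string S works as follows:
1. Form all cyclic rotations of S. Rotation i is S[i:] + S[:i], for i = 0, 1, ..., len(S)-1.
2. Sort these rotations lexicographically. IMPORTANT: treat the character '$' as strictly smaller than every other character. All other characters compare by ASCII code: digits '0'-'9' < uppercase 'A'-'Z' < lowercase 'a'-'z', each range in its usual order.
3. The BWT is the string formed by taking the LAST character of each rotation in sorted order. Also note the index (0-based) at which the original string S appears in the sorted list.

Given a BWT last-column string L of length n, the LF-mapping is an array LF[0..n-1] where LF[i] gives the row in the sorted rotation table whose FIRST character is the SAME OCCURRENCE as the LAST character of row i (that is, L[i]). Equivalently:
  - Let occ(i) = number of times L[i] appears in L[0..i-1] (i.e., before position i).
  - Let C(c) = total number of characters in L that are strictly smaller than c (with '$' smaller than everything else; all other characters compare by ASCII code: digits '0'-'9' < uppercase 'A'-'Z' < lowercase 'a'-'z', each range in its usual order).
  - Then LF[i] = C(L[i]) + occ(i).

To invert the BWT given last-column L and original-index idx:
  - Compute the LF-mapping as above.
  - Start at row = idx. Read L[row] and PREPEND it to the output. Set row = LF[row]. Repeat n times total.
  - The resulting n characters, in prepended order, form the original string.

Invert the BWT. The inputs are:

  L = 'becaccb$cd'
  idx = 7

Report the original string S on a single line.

LF mapping: 2 9 4 1 5 6 3 0 7 8
Walk LF starting at row 7, prepending L[row]:
  step 1: row=7, L[7]='$', prepend. Next row=LF[7]=0
  step 2: row=0, L[0]='b', prepend. Next row=LF[0]=2
  step 3: row=2, L[2]='c', prepend. Next row=LF[2]=4
  step 4: row=4, L[4]='c', prepend. Next row=LF[4]=5
  step 5: row=5, L[5]='c', prepend. Next row=LF[5]=6
  step 6: row=6, L[6]='b', prepend. Next row=LF[6]=3
  step 7: row=3, L[3]='a', prepend. Next row=LF[3]=1
  step 8: row=1, L[1]='e', prepend. Next row=LF[1]=9
  step 9: row=9, L[9]='d', prepend. Next row=LF[9]=8
  step 10: row=8, L[8]='c', prepend. Next row=LF[8]=7
Reversed output: cdeabcccb$

Answer: cdeabcccb$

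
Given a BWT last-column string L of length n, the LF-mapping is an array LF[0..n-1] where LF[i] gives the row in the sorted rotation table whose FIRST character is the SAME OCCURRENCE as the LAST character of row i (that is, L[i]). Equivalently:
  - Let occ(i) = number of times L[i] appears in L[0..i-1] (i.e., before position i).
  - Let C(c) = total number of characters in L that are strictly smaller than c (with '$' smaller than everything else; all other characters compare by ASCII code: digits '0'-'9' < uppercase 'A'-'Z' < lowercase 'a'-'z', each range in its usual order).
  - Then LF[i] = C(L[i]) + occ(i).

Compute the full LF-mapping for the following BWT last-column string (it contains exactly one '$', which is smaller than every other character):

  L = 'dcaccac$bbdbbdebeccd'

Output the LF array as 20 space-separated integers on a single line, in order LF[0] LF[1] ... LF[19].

Char counts: '$':1, 'a':2, 'b':5, 'c':6, 'd':4, 'e':2
C (first-col start): C('$')=0, C('a')=1, C('b')=3, C('c')=8, C('d')=14, C('e')=18
L[0]='d': occ=0, LF[0]=C('d')+0=14+0=14
L[1]='c': occ=0, LF[1]=C('c')+0=8+0=8
L[2]='a': occ=0, LF[2]=C('a')+0=1+0=1
L[3]='c': occ=1, LF[3]=C('c')+1=8+1=9
L[4]='c': occ=2, LF[4]=C('c')+2=8+2=10
L[5]='a': occ=1, LF[5]=C('a')+1=1+1=2
L[6]='c': occ=3, LF[6]=C('c')+3=8+3=11
L[7]='$': occ=0, LF[7]=C('$')+0=0+0=0
L[8]='b': occ=0, LF[8]=C('b')+0=3+0=3
L[9]='b': occ=1, LF[9]=C('b')+1=3+1=4
L[10]='d': occ=1, LF[10]=C('d')+1=14+1=15
L[11]='b': occ=2, LF[11]=C('b')+2=3+2=5
L[12]='b': occ=3, LF[12]=C('b')+3=3+3=6
L[13]='d': occ=2, LF[13]=C('d')+2=14+2=16
L[14]='e': occ=0, LF[14]=C('e')+0=18+0=18
L[15]='b': occ=4, LF[15]=C('b')+4=3+4=7
L[16]='e': occ=1, LF[16]=C('e')+1=18+1=19
L[17]='c': occ=4, LF[17]=C('c')+4=8+4=12
L[18]='c': occ=5, LF[18]=C('c')+5=8+5=13
L[19]='d': occ=3, LF[19]=C('d')+3=14+3=17

Answer: 14 8 1 9 10 2 11 0 3 4 15 5 6 16 18 7 19 12 13 17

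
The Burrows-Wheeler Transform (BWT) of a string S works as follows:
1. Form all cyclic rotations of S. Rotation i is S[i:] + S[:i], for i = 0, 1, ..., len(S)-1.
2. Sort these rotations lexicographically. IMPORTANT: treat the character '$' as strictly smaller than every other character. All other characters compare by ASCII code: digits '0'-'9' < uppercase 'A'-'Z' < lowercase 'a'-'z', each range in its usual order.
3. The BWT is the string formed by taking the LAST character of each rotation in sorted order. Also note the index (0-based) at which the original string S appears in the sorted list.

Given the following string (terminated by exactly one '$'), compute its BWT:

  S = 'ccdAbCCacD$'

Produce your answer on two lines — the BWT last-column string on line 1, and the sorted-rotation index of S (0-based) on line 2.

All 11 rotations (rotation i = S[i:]+S[:i]):
  rot[0] = ccdAbCCacD$
  rot[1] = cdAbCCacD$c
  rot[2] = dAbCCacD$cc
  rot[3] = AbCCacD$ccd
  rot[4] = bCCacD$ccdA
  rot[5] = CCacD$ccdAb
  rot[6] = CacD$ccdAbC
  rot[7] = acD$ccdAbCC
  rot[8] = cD$ccdAbCCa
  rot[9] = D$ccdAbCCac
  rot[10] = $ccdAbCCacD
Sorted (with $ < everything):
  sorted[0] = $ccdAbCCacD  (last char: 'D')
  sorted[1] = AbCCacD$ccd  (last char: 'd')
  sorted[2] = CCacD$ccdAb  (last char: 'b')
  sorted[3] = CacD$ccdAbC  (last char: 'C')
  sorted[4] = D$ccdAbCCac  (last char: 'c')
  sorted[5] = acD$ccdAbCC  (last char: 'C')
  sorted[6] = bCCacD$ccdA  (last char: 'A')
  sorted[7] = cD$ccdAbCCa  (last char: 'a')
  sorted[8] = ccdAbCCacD$  (last char: '$')
  sorted[9] = cdAbCCacD$c  (last char: 'c')
  sorted[10] = dAbCCacD$cc  (last char: 'c')
Last column: DdbCcCAa$cc
Original string S is at sorted index 8

Answer: DdbCcCAa$cc
8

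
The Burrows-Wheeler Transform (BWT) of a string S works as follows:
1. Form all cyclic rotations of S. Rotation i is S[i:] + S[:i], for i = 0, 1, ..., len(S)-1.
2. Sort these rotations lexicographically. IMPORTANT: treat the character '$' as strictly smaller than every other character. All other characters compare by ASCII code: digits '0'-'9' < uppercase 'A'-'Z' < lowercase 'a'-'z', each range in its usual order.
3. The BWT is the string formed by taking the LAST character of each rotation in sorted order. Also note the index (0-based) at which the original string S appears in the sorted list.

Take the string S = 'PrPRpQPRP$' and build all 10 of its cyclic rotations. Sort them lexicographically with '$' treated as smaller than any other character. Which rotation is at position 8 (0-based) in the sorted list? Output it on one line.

All 10 rotations (rotation i = S[i:]+S[:i]):
  rot[0] = PrPRpQPRP$
  rot[1] = rPRpQPRP$P
  rot[2] = PRpQPRP$Pr
  rot[3] = RpQPRP$PrP
  rot[4] = pQPRP$PrPR
  rot[5] = QPRP$PrPRp
  rot[6] = PRP$PrPRpQ
  rot[7] = RP$PrPRpQP
  rot[8] = P$PrPRpQPR
  rot[9] = $PrPRpQPRP
Sorted (with $ < everything):
  sorted[0] = $PrPRpQPRP
  sorted[1] = P$PrPRpQPR
  sorted[2] = PRP$PrPRpQ
  sorted[3] = PRpQPRP$Pr
  sorted[4] = PrPRpQPRP$
  sorted[5] = QPRP$PrPRp
  sorted[6] = RP$PrPRpQP
  sorted[7] = RpQPRP$PrP
  sorted[8] = pQPRP$PrPR
  sorted[9] = rPRpQPRP$P
sorted[8] = pQPRP$PrPR

Answer: pQPRP$PrPR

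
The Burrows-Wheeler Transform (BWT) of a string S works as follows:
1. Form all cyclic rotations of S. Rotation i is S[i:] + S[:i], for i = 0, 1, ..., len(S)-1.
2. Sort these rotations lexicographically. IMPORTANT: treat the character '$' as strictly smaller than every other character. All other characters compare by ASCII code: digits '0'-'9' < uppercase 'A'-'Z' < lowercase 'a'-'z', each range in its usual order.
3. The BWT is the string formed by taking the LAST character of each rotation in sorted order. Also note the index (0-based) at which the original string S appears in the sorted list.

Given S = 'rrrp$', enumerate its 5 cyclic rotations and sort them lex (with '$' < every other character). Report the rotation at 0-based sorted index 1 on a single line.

All 5 rotations (rotation i = S[i:]+S[:i]):
  rot[0] = rrrp$
  rot[1] = rrp$r
  rot[2] = rp$rr
  rot[3] = p$rrr
  rot[4] = $rrrp
Sorted (with $ < everything):
  sorted[0] = $rrrp
  sorted[1] = p$rrr
  sorted[2] = rp$rr
  sorted[3] = rrp$r
  sorted[4] = rrrp$
sorted[1] = p$rrr

Answer: p$rrr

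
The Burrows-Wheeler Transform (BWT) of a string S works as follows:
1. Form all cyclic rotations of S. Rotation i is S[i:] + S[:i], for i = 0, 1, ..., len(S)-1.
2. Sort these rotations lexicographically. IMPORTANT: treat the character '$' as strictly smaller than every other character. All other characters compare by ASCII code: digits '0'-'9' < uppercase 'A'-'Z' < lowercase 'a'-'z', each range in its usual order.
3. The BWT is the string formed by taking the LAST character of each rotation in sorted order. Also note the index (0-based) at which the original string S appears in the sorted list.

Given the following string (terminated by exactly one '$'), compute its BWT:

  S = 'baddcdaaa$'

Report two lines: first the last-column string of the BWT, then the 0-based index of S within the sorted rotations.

Answer: aaadb$dcda
5

Derivation:
All 10 rotations (rotation i = S[i:]+S[:i]):
  rot[0] = baddcdaaa$
  rot[1] = addcdaaa$b
  rot[2] = ddcdaaa$ba
  rot[3] = dcdaaa$bad
  rot[4] = cdaaa$badd
  rot[5] = daaa$baddc
  rot[6] = aaa$baddcd
  rot[7] = aa$baddcda
  rot[8] = a$baddcdaa
  rot[9] = $baddcdaaa
Sorted (with $ < everything):
  sorted[0] = $baddcdaaa  (last char: 'a')
  sorted[1] = a$baddcdaa  (last char: 'a')
  sorted[2] = aa$baddcda  (last char: 'a')
  sorted[3] = aaa$baddcd  (last char: 'd')
  sorted[4] = addcdaaa$b  (last char: 'b')
  sorted[5] = baddcdaaa$  (last char: '$')
  sorted[6] = cdaaa$badd  (last char: 'd')
  sorted[7] = daaa$baddc  (last char: 'c')
  sorted[8] = dcdaaa$bad  (last char: 'd')
  sorted[9] = ddcdaaa$ba  (last char: 'a')
Last column: aaadb$dcda
Original string S is at sorted index 5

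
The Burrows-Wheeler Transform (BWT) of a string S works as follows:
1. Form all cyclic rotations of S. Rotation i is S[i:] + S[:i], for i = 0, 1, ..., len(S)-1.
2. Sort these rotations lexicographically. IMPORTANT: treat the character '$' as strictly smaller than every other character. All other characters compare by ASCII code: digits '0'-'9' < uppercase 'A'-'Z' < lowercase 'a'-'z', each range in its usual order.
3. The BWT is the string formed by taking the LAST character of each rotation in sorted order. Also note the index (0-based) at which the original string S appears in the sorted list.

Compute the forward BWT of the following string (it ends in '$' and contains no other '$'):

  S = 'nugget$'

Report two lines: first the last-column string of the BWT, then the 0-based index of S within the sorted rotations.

All 7 rotations (rotation i = S[i:]+S[:i]):
  rot[0] = nugget$
  rot[1] = ugget$n
  rot[2] = gget$nu
  rot[3] = get$nug
  rot[4] = et$nugg
  rot[5] = t$nugge
  rot[6] = $nugget
Sorted (with $ < everything):
  sorted[0] = $nugget  (last char: 't')
  sorted[1] = et$nugg  (last char: 'g')
  sorted[2] = get$nug  (last char: 'g')
  sorted[3] = gget$nu  (last char: 'u')
  sorted[4] = nugget$  (last char: '$')
  sorted[5] = t$nugge  (last char: 'e')
  sorted[6] = ugget$n  (last char: 'n')
Last column: tggu$en
Original string S is at sorted index 4

Answer: tggu$en
4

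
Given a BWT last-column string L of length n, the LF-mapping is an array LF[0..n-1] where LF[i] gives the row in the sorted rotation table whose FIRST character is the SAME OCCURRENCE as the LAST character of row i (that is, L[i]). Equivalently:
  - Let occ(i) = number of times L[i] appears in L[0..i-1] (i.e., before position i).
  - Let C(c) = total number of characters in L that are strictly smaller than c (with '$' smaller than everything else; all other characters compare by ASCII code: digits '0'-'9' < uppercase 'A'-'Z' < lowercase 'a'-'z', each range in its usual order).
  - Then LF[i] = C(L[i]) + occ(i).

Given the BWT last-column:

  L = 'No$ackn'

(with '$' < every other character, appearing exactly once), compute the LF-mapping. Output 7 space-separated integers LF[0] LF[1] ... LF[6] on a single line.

Answer: 1 6 0 2 3 4 5

Derivation:
Char counts: '$':1, 'N':1, 'a':1, 'c':1, 'k':1, 'n':1, 'o':1
C (first-col start): C('$')=0, C('N')=1, C('a')=2, C('c')=3, C('k')=4, C('n')=5, C('o')=6
L[0]='N': occ=0, LF[0]=C('N')+0=1+0=1
L[1]='o': occ=0, LF[1]=C('o')+0=6+0=6
L[2]='$': occ=0, LF[2]=C('$')+0=0+0=0
L[3]='a': occ=0, LF[3]=C('a')+0=2+0=2
L[4]='c': occ=0, LF[4]=C('c')+0=3+0=3
L[5]='k': occ=0, LF[5]=C('k')+0=4+0=4
L[6]='n': occ=0, LF[6]=C('n')+0=5+0=5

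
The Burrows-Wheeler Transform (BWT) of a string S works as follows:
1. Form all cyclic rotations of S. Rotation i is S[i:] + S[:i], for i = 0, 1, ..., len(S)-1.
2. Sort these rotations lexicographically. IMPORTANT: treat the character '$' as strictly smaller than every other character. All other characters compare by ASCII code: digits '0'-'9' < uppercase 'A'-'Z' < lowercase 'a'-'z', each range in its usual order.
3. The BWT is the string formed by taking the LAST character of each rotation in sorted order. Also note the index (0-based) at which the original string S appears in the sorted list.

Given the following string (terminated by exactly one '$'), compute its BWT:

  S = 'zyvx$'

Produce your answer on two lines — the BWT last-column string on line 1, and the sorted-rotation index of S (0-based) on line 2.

Answer: xyvz$
4

Derivation:
All 5 rotations (rotation i = S[i:]+S[:i]):
  rot[0] = zyvx$
  rot[1] = yvx$z
  rot[2] = vx$zy
  rot[3] = x$zyv
  rot[4] = $zyvx
Sorted (with $ < everything):
  sorted[0] = $zyvx  (last char: 'x')
  sorted[1] = vx$zy  (last char: 'y')
  sorted[2] = x$zyv  (last char: 'v')
  sorted[3] = yvx$z  (last char: 'z')
  sorted[4] = zyvx$  (last char: '$')
Last column: xyvz$
Original string S is at sorted index 4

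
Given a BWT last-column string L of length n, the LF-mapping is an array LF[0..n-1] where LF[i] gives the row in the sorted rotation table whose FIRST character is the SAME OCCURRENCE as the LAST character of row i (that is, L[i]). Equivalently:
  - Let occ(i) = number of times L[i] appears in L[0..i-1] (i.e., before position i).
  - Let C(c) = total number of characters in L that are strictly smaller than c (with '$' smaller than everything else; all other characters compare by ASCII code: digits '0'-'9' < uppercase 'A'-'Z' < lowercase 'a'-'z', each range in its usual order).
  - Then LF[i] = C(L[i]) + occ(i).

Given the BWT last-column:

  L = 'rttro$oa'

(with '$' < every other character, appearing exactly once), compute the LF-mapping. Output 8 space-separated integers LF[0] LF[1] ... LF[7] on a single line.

Answer: 4 6 7 5 2 0 3 1

Derivation:
Char counts: '$':1, 'a':1, 'o':2, 'r':2, 't':2
C (first-col start): C('$')=0, C('a')=1, C('o')=2, C('r')=4, C('t')=6
L[0]='r': occ=0, LF[0]=C('r')+0=4+0=4
L[1]='t': occ=0, LF[1]=C('t')+0=6+0=6
L[2]='t': occ=1, LF[2]=C('t')+1=6+1=7
L[3]='r': occ=1, LF[3]=C('r')+1=4+1=5
L[4]='o': occ=0, LF[4]=C('o')+0=2+0=2
L[5]='$': occ=0, LF[5]=C('$')+0=0+0=0
L[6]='o': occ=1, LF[6]=C('o')+1=2+1=3
L[7]='a': occ=0, LF[7]=C('a')+0=1+0=1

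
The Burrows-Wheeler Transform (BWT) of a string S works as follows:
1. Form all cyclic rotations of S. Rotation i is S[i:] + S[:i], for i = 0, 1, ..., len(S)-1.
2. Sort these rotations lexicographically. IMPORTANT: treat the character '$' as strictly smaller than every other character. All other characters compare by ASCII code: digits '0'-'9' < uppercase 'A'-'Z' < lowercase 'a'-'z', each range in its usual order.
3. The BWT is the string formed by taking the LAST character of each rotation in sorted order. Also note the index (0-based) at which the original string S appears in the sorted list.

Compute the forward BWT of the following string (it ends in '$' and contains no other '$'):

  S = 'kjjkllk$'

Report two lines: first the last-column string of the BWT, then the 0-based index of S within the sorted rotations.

Answer: kkjl$jlk
4

Derivation:
All 8 rotations (rotation i = S[i:]+S[:i]):
  rot[0] = kjjkllk$
  rot[1] = jjkllk$k
  rot[2] = jkllk$kj
  rot[3] = kllk$kjj
  rot[4] = llk$kjjk
  rot[5] = lk$kjjkl
  rot[6] = k$kjjkll
  rot[7] = $kjjkllk
Sorted (with $ < everything):
  sorted[0] = $kjjkllk  (last char: 'k')
  sorted[1] = jjkllk$k  (last char: 'k')
  sorted[2] = jkllk$kj  (last char: 'j')
  sorted[3] = k$kjjkll  (last char: 'l')
  sorted[4] = kjjkllk$  (last char: '$')
  sorted[5] = kllk$kjj  (last char: 'j')
  sorted[6] = lk$kjjkl  (last char: 'l')
  sorted[7] = llk$kjjk  (last char: 'k')
Last column: kkjl$jlk
Original string S is at sorted index 4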